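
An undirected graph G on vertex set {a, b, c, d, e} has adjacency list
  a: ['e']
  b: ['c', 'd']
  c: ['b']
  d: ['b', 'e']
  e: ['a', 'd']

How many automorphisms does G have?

2

The degree sequence is [1, 2, 1, 2, 2]; the two degree-1 vertices a and c are the ends of a path, so G = P_5. A path has exactly one nontrivial symmetry — reversal — giving Aut(G) of order 2.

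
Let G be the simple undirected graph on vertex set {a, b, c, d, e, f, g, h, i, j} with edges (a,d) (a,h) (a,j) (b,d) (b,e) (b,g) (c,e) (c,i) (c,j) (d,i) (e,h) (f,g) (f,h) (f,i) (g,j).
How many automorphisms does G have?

G is 3-regular on 10 vertices with no triangles and no 4-cycles (girth 5): this is the Petersen graph. It is a classical fact that the Petersen graph has automorphism group S_5 (order 120), arising from its description as the Kneser graph K(5,2).

120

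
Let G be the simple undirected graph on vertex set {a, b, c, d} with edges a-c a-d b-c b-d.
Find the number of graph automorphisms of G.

8

G is 2-regular and bipartite on 2^2 = 4 vertices with girth 4; it is the hypercube graph Q_2. The symmetry group of the 2-cube is the hyperoctahedral group B_2 = Z_2 ≀ S_2, of order 2^2·2! = 8.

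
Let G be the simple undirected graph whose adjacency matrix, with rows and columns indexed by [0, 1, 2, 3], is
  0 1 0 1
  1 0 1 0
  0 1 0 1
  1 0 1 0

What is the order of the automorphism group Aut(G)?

Every vertex has degree 2 and the graph is connected, so G is the 4-cycle C_4. The automorphisms of the 4-cycle are exactly the symmetries of a regular 4-gon: the dihedral group D_4, |D_4| = 8.

8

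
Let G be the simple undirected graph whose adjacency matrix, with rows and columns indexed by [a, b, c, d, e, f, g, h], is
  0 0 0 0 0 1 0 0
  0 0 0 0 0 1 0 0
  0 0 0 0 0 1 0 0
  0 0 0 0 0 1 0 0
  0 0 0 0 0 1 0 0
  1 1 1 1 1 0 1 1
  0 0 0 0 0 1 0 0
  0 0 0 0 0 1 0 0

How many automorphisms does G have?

Vertex f has degree 7 and every other vertex has degree 1, so G is the star K_{1,7} with centre f. Any automorphism fixes the centre and permutes the 7 leaves freely, so Aut(G) ≅ S_7 of order 7! = 5040.

5040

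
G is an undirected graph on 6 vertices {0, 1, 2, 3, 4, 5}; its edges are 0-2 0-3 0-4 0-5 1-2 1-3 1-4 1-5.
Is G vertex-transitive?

No

Automorphisms preserve degree, but G has vertices of degree 2 and vertices of degree 4; no automorphism maps one to the other, so G is not vertex-transitive.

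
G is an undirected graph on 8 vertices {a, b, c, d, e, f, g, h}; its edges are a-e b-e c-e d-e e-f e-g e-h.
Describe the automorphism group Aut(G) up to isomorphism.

S_7

Vertex e has degree 7 and every other vertex has degree 1, so G is the star K_{1,7} with centre e. Any automorphism fixes the centre and permutes the 7 leaves freely, so Aut(G) ≅ S_7 of order 7! = 5040.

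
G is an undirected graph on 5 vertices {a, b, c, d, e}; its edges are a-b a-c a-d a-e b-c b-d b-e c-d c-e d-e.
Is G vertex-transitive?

Yes

All 5 vertices are pairwise adjacent: G = K_5. Any permutation of the 5 vertices preserves K_5, so Aut(K_5) = S_5 of order 5! = 120. Under this action every vertex can be carried to every other, so G is vertex-transitive.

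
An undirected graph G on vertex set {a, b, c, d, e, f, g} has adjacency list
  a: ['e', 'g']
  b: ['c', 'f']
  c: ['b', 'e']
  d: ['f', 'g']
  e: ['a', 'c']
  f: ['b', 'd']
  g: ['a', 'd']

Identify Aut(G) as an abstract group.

G is 2-regular and connected on 7 vertices, i.e. the cycle C_7. The automorphisms of the 7-cycle are exactly the symmetries of a regular 7-gon: the dihedral group D_7, |D_7| = 14.

the dihedral group of order 14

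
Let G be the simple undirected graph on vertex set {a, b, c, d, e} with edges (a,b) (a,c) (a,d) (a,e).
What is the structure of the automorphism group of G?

the symmetric group on 4 letters

Vertex a has degree 4 and every other vertex has degree 1, so G is the star K_{1,4} with centre a. The 4 leaves are pairwise interchangeable while the centre is fixed, giving Aut(G) = S_4.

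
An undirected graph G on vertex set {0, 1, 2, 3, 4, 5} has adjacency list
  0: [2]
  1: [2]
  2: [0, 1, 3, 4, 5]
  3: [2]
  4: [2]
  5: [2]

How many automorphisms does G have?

120

Vertex 2 has degree 5 and every other vertex has degree 1, so G is the star K_{1,5} with centre 2. Any automorphism fixes the centre and permutes the 5 leaves freely, so Aut(G) ≅ S_5 of order 5! = 120.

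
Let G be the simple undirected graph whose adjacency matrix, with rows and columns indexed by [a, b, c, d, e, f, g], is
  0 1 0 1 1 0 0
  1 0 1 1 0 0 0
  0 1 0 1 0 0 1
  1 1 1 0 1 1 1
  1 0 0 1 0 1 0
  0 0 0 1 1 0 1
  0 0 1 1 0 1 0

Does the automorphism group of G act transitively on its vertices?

No

Vertex d is the only vertex of degree 6, so every automorphism fixes it; G is not vertex-transitive.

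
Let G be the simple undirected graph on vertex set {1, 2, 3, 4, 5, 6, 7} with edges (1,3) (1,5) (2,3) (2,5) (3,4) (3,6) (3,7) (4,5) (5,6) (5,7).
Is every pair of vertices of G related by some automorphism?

No

Automorphisms preserve degree, but G has vertices of degree 2 and vertices of degree 5; no automorphism maps one to the other, so G is not vertex-transitive.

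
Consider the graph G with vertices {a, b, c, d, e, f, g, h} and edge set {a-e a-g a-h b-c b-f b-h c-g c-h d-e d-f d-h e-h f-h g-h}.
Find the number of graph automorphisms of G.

Vertex h is the unique vertex of degree 7; the remaining 7 vertices each have degree 3 and induce a cycle, so G is the wheel on 8 vertices with hub h. Every automorphism fixes the hub and acts on the rim 7-cycle, so Aut(G) ≅ Aut(C_7) = D_7 of order 14.

14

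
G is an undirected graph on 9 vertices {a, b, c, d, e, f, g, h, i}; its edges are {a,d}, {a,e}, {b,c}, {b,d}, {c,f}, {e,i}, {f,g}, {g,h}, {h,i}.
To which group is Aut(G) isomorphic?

D_9

Every vertex has degree 2 and the graph is connected, so G is the 9-cycle C_9. The automorphisms of the 9-cycle are exactly the symmetries of a regular 9-gon: the dihedral group D_9, |D_9| = 18.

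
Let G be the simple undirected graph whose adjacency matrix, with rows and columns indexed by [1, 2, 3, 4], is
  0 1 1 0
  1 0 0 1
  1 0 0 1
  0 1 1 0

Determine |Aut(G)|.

G is 2-regular and bipartite on 2^2 = 4 vertices with girth 4; it is the hypercube graph Q_2. The symmetry group of the 2-cube is the hyperoctahedral group B_2 = Z_2 ≀ S_2, of order 2^2·2! = 8.

8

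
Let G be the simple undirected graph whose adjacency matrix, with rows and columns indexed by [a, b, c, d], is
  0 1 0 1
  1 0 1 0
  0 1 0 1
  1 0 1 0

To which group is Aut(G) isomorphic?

G is 2-regular and connected on 4 vertices, i.e. the cycle C_4. C_4 has 4 rotations and 4 reflections, so Aut(C_4) ≅ D_4 of order 8.

D_4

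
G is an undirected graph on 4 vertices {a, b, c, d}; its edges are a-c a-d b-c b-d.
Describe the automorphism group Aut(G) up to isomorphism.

D_4

Every vertex has degree 2 and the graph is connected, so G is the 4-cycle C_4. The automorphisms of the 4-cycle are exactly the symmetries of a regular 4-gon: the dihedral group D_4, |D_4| = 8.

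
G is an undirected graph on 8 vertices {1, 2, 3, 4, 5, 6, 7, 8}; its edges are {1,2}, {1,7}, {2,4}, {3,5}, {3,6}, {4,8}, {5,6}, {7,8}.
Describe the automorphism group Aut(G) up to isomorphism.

G has two connected components, {1, 2, 4, 7, 8} and {3, 5, 6}; each is 2-regular, so G = C_5 ⊔ C_3. The components are non-isomorphic (different sizes), so Aut(G) = Aut(C_5) × Aut(C_3) = D_5 × D_3 of order 10·6 = 60.

D_5 × D_3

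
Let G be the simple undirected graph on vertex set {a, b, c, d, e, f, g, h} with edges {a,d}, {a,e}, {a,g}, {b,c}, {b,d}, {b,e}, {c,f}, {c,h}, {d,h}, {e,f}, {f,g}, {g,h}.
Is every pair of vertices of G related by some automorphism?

G is 3-regular and bipartite on 2^3 = 8 vertices with girth 4; it is the hypercube graph Q_3. Aut(Q_3) consists of the signed permutations of the 3 coordinate axes: 3! permutations times 2^3 sign flips, so |Aut| = 2^3·3! = 48. Under this action every vertex can be carried to every other, so G is vertex-transitive.

Yes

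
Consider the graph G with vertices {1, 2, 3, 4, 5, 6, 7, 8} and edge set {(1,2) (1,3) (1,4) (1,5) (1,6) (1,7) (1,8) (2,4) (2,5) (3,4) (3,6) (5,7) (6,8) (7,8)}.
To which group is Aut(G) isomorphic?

the dihedral group of order 14

Vertex 1 is the unique vertex of degree 7; the remaining 7 vertices each have degree 3 and induce a cycle, so G is the wheel on 8 vertices with hub 1. Every automorphism fixes the hub and acts on the rim 7-cycle, so Aut(G) ≅ Aut(C_7) = D_7 of order 14.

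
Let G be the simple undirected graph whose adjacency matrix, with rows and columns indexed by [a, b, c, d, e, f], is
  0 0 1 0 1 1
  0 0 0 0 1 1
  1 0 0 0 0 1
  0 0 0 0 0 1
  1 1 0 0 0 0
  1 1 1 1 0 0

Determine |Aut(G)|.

Degrees alone do not determine every vertex (e.g. b and c both have degree 2), but their neighbour-degree multisets differ: N(b) has degrees [2, 4] while N(c) has degrees [3, 4]. Repeating this refinement separates all vertices, so the only automorphism is the identity.

1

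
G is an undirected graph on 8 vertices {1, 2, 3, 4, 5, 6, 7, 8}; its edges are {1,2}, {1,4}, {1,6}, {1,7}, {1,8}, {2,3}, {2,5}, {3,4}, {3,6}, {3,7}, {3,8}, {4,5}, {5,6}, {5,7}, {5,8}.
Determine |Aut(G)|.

720

The vertices split by degree into {1, 3, 5} (degree 5) and {2, 4, 6, 7, 8} (degree 3); every edge runs between the two parts, so G is the complete bipartite graph K_{3,5}. The parts have unequal sizes, so no automorphism swaps them; each part is permuted independently, giving S_5 × S_3 of order 5!·3! = 720.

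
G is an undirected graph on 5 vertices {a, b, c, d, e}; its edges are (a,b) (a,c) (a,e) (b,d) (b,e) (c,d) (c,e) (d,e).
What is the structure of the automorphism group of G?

the dihedral group of order 8

Vertex e is the unique vertex of degree 4; the remaining 4 vertices each have degree 3 and induce a cycle, so G is the wheel on 5 vertices with hub e. Every automorphism fixes the hub and acts on the rim 4-cycle, so Aut(G) ≅ Aut(C_4) = D_4 of order 8.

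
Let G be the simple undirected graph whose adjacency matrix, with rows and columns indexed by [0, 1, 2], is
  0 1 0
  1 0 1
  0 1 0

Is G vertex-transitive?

No

Vertex 1 is the only vertex of degree 2, so every automorphism fixes it; G is not vertex-transitive.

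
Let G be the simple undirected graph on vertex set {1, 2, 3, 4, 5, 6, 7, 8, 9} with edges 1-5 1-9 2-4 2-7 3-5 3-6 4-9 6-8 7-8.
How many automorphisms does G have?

Every vertex has degree 2 and the graph is connected, so G is the 9-cycle C_9. C_9 has 9 rotations and 9 reflections, so Aut(C_9) ≅ D_9 of order 18.

18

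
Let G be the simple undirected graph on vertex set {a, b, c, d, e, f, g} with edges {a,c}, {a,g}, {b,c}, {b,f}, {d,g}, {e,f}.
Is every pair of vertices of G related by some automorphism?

No

Automorphisms preserve degree, but G has vertices of degree 1 and vertices of degree 2; no automorphism maps one to the other, so G is not vertex-transitive.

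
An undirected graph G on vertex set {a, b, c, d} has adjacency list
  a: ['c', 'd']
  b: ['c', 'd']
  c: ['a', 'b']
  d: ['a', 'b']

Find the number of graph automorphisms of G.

8

G is 2-regular and connected on 4 vertices, i.e. the cycle C_4. The automorphisms of the 4-cycle are exactly the symmetries of a regular 4-gon: the dihedral group D_4, |D_4| = 8.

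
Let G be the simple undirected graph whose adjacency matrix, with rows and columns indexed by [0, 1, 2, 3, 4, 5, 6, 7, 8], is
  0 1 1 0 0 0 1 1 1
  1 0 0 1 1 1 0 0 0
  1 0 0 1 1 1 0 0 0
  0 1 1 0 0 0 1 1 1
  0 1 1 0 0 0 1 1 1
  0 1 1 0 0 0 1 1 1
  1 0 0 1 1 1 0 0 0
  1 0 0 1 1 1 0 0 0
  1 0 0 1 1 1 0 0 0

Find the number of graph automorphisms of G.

2880

The vertices split by degree into {0, 3, 4, 5} (degree 5) and {1, 2, 6, 7, 8} (degree 4); every edge runs between the two parts, so G is the complete bipartite graph K_{4,5}. Automorphisms preserve the bipartition setwise (since the parts differ in size) and act as S_4 × S_5 within it; |Aut| = 2880.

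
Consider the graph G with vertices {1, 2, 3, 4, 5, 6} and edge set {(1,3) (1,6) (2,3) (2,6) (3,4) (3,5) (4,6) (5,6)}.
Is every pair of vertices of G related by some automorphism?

Automorphisms preserve degree, but G has vertices of degree 2 and vertices of degree 4; no automorphism maps one to the other, so G is not vertex-transitive.

No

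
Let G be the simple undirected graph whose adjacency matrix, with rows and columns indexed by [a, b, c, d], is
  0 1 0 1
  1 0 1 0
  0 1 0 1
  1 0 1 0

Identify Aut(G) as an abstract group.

G is 2-regular and bipartite on 2^2 = 4 vertices with girth 4; it is the hypercube graph Q_2. Aut(Q_2) consists of the signed permutations of the 2 coordinate axes: 2! permutations times 2^2 sign flips, so |Aut| = 2^2·2! = 8.

Z_2^2 ⋊ S_2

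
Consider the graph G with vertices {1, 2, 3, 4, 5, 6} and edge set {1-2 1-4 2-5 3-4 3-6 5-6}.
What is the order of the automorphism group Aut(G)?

Every vertex has degree 2 and the graph is connected, so G is the 6-cycle C_6. The automorphisms of the 6-cycle are exactly the symmetries of a regular 6-gon: the dihedral group D_6, |D_6| = 12.

12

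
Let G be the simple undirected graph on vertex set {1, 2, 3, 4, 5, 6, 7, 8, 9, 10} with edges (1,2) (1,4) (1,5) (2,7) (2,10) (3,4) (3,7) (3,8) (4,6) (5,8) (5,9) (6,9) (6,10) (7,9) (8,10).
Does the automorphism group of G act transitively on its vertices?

G is 3-regular on 10 vertices with no triangles and no 4-cycles (girth 5): this is the Petersen graph. It is a classical fact that the Petersen graph has automorphism group S_5 (order 120), arising from its description as the Kneser graph K(5,2). Under this action every vertex can be carried to every other, so G is vertex-transitive.

Yes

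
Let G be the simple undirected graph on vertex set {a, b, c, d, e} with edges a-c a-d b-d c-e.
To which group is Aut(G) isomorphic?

the cyclic group of order 2

The degree sequence is [2, 1, 2, 2, 1]; the two degree-1 vertices b and e are the ends of a path, so G = P_5. A path has exactly one nontrivial symmetry — reversal — giving Aut(G) of order 2.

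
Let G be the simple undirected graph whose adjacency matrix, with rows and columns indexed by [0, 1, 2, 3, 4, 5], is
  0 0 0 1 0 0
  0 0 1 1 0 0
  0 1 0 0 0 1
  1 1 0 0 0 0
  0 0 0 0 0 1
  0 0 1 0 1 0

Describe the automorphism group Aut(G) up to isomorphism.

the cyclic group of order 2

The degree sequence is [1, 2, 2, 2, 1, 2]; the two degree-1 vertices 0 and 4 are the ends of a path, so G = P_6. A path has exactly one nontrivial symmetry — reversal — giving Aut(G) of order 2.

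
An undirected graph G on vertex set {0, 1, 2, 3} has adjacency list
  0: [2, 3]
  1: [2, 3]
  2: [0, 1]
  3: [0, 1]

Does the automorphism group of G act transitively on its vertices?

Yes

G is 2-regular and bipartite on 2^2 = 4 vertices with girth 4; it is the hypercube graph Q_2. The symmetry group of the 2-cube is the hyperoctahedral group B_2 = Z_2 ≀ S_2, of order 2^2·2! = 8. This group acts transitively on the 4 vertices.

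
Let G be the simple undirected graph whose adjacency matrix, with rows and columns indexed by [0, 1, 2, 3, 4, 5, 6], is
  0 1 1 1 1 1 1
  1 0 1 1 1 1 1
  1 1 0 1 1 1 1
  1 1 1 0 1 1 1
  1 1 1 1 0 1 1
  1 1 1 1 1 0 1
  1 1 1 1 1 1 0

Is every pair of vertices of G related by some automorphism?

Yes

All 7 vertices are pairwise adjacent: G = K_7. Any permutation of the 7 vertices preserves K_7, so Aut(K_7) = S_7 of order 7! = 5040. Under this action every vertex can be carried to every other, so G is vertex-transitive.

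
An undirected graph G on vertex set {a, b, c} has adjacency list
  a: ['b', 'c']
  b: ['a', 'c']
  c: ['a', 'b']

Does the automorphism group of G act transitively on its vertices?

Every vertex has degree 2, so G is the complete graph K_3. Any permutation of the 3 vertices preserves K_3, so Aut(K_3) = S_3 of order 3! = 6. Under this action every vertex can be carried to every other, so G is vertex-transitive.

Yes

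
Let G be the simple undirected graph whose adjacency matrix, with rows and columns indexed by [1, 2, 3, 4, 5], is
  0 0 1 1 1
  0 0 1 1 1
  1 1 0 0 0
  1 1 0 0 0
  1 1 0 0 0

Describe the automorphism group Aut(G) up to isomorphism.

S_2 × S_3

The vertices split by degree into {1, 2} (degree 3) and {3, 4, 5} (degree 2); every edge runs between the two parts, so G is the complete bipartite graph K_{2,3}. The parts have unequal sizes, so no automorphism swaps them; each part is permuted independently, giving S_2 × S_3 of order 2!·3! = 12.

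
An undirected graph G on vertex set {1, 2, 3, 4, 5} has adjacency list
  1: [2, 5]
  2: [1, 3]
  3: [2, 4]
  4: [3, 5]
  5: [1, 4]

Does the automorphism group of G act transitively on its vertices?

G is 2-regular and connected on 5 vertices, i.e. the cycle C_5. C_5 has 5 rotations and 5 reflections, so Aut(C_5) ≅ D_5 of order 10. Under this action every vertex can be carried to every other, so G is vertex-transitive.

Yes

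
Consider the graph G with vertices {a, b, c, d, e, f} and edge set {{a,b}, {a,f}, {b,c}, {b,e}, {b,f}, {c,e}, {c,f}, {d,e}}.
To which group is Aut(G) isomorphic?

Degrees alone do not determine every vertex (e.g. c and e both have degree 3), but their neighbour-degree multisets differ: N(c) has degrees [3, 3, 4] while N(e) has degrees [1, 3, 4]. Repeating this refinement separates all vertices, so the only automorphism is the identity.

{e}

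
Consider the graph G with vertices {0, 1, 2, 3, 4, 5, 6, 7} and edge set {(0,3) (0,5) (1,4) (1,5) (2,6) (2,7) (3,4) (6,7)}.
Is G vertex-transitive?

G has two connected components, {0, 1, 3, 4, 5} and {2, 6, 7}; each is 2-regular, so G = C_5 ⊔ C_3. The orbit of 0 under Aut(G) is {0, 1, 3, 4, 5}, which does not contain 2, so G is not vertex-transitive.

No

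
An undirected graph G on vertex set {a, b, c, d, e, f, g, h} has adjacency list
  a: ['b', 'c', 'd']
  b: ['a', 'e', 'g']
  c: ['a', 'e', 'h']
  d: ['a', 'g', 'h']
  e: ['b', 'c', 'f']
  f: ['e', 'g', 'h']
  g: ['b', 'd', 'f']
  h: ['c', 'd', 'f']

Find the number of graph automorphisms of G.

48

G is 3-regular and bipartite on 2^3 = 8 vertices with girth 4; it is the hypercube graph Q_3. Aut(Q_3) consists of the signed permutations of the 3 coordinate axes: 3! permutations times 2^3 sign flips, so |Aut| = 2^3·3! = 48.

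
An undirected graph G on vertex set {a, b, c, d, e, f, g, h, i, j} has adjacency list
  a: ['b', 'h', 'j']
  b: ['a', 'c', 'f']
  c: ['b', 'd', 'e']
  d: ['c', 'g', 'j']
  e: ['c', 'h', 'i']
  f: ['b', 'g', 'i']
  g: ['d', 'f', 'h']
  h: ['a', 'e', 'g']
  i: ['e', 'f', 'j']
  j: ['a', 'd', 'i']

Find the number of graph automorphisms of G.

120

G is 3-regular on 10 vertices with no triangles and no 4-cycles (girth 5): this is the Petersen graph. It is a classical fact that the Petersen graph has automorphism group S_5 (order 120), arising from its description as the Kneser graph K(5,2).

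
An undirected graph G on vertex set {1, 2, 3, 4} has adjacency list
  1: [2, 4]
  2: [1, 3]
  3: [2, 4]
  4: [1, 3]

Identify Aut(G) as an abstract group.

G is 2-regular and connected on 4 vertices, i.e. the cycle C_4. C_4 has 4 rotations and 4 reflections, so Aut(C_4) ≅ D_4 of order 8.

the dihedral group of order 8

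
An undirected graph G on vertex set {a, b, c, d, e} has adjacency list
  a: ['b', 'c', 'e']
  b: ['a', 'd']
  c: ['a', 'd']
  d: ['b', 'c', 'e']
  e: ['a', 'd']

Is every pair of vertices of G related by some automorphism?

Automorphisms preserve degree, but G has vertices of degree 2 and vertices of degree 3; no automorphism maps one to the other, so G is not vertex-transitive.

No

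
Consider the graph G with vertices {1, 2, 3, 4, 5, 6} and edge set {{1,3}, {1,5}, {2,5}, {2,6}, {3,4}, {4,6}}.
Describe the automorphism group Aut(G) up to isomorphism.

G is 2-regular and connected on 6 vertices, i.e. the cycle C_6. The automorphisms of the 6-cycle are exactly the symmetries of a regular 6-gon: the dihedral group D_6, |D_6| = 12.

D_6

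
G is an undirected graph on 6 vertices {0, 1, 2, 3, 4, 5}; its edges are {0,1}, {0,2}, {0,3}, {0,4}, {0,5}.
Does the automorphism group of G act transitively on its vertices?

No

Vertex 0 is the only vertex of degree 5, so every automorphism fixes it; G is not vertex-transitive.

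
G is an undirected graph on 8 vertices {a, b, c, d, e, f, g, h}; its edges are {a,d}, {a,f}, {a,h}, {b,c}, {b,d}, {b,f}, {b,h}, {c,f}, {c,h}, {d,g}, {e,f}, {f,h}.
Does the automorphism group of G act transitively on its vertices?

No

Vertex f is the only vertex of degree 5, so every automorphism fixes it; G is not vertex-transitive.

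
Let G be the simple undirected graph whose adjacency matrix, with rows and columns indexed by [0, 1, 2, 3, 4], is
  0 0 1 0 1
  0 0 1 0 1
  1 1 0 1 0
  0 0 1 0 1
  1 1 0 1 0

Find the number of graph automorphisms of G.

12

The vertices split by degree into {2, 4} (degree 3) and {0, 1, 3} (degree 2); every edge runs between the two parts, so G is the complete bipartite graph K_{2,3}. Automorphisms preserve the bipartition setwise (since the parts differ in size) and act as S_2 × S_3 within it; |Aut| = 12.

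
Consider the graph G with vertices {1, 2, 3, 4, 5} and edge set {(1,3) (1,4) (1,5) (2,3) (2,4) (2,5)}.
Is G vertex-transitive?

Automorphisms preserve degree, but G has vertices of degree 2 and vertices of degree 3; no automorphism maps one to the other, so G is not vertex-transitive.

No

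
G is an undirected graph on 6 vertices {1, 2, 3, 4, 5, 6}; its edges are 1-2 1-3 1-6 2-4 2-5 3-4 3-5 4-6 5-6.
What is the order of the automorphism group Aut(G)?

G is 3-regular and bipartite with parts {2, 3, 6} and {1, 4, 5} (each part is independent and every cross-pair is an edge), so G = K_{3,3}. Aut(K_{3,3}) is the wreath product S_3 ≀ Z_2: permute within each part, then optionally swap the parts; |Aut| = 2·(3!)² = 72.

72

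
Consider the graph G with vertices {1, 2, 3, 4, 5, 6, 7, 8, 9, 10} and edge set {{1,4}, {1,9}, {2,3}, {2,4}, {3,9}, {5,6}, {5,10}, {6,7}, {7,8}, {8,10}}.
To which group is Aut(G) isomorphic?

G has two connected components, {5, 6, 7, 8, 10} and {1, 2, 3, 4, 9}; each is 2-regular, so G = C_5 ⊔ C_5. With two isomorphic components, Aut(G) = Aut(C_5) ≀ S_2 = (D_5 × D_5) ⋊ Z_2: permute each cycle by D_5, then optionally swap the two cycles. Order 2·(2·5)² = 200.

D_5 ≀ Z_2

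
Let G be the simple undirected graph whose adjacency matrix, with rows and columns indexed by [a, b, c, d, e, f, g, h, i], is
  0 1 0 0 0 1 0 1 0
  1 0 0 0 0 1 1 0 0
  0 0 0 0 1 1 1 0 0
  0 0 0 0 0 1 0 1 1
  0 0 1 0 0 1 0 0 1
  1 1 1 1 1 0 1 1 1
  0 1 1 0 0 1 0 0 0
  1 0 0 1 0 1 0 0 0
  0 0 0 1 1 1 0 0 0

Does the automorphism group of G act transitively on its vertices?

Vertex f is the only vertex of degree 8, so every automorphism fixes it; G is not vertex-transitive.

No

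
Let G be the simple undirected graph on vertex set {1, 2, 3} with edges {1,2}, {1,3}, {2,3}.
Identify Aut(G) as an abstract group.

All 3 vertices are pairwise adjacent: G = K_3. Every bijection on the vertex set is an automorphism of K_3; hence Aut(K_3) ≅ S_3, order 6.

S_3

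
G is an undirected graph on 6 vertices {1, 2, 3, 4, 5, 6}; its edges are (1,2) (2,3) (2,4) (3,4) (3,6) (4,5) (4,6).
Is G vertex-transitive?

No

Vertex 4 is the only vertex of degree 4, so every automorphism fixes it; G is not vertex-transitive.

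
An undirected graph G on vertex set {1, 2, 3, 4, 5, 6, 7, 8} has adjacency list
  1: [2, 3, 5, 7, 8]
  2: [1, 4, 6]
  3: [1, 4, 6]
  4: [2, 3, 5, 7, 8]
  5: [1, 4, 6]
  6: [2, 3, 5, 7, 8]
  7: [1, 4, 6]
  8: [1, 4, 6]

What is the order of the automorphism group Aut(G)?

720

The vertices split by degree into {1, 4, 6} (degree 5) and {2, 3, 5, 7, 8} (degree 3); every edge runs between the two parts, so G is the complete bipartite graph K_{3,5}. Automorphisms preserve the bipartition setwise (since the parts differ in size) and act as S_5 × S_3 within it; |Aut| = 720.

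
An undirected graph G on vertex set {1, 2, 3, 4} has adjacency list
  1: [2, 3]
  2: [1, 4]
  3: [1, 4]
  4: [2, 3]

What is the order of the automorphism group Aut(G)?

G is 2-regular and connected on 4 vertices, i.e. the cycle C_4. C_4 has 4 rotations and 4 reflections, so Aut(C_4) ≅ D_4 of order 8.

8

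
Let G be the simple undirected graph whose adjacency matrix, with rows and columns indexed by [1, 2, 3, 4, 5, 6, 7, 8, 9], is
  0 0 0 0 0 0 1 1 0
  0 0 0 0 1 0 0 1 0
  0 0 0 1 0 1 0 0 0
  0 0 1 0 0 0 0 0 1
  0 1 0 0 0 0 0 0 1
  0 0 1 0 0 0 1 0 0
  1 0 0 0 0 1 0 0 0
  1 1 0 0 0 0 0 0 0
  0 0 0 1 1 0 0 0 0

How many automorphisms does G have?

18

Every vertex has degree 2 and the graph is connected, so G is the 9-cycle C_9. C_9 has 9 rotations and 9 reflections, so Aut(C_9) ≅ D_9 of order 18.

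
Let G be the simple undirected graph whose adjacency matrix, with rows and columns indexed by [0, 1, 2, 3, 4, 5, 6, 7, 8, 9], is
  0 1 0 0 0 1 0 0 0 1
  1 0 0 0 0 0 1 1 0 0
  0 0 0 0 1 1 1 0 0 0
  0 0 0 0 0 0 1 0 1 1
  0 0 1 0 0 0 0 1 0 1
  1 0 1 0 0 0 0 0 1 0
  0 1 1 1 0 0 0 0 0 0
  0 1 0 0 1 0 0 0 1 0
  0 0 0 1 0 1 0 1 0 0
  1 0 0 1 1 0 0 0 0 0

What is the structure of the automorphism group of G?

S_5

G is 3-regular on 10 vertices with no triangles and no 4-cycles (girth 5): this is the Petersen graph. Viewing the Petersen graph as the Kneser graph K(5,2) — vertices are 2-subsets of {1,…,5}, edges join disjoint pairs — its automorphisms are exactly the permutations of the 5-element set, so Aut ≅ S_5 of order 120.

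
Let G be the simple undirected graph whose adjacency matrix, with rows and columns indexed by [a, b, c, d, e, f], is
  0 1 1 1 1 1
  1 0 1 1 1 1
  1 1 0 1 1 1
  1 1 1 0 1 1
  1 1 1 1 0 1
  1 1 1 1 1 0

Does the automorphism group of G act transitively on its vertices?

Yes

Every vertex has degree 5, so G is the complete graph K_6. Every bijection on the vertex set is an automorphism of K_6; hence Aut(K_6) ≅ S_6, order 720. This group acts transitively on the 6 vertices.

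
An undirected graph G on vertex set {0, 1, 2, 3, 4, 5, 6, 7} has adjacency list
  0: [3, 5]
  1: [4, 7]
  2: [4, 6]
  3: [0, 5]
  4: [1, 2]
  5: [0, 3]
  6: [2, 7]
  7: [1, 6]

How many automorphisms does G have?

60

G has two connected components, {1, 2, 4, 6, 7} and {0, 3, 5}; each is 2-regular, so G = C_5 ⊔ C_3. The components are non-isomorphic (different sizes), so Aut(G) = Aut(C_5) × Aut(C_3) = D_5 × D_3 of order 10·6 = 60.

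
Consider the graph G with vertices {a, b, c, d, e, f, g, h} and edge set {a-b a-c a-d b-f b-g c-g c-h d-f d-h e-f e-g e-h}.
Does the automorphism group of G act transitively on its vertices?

G is 3-regular and bipartite on 2^3 = 8 vertices with girth 4; it is the hypercube graph Q_3. The symmetry group of the 3-cube is the hyperoctahedral group B_3 = Z_2 ≀ S_3, of order 2^3·3! = 48. This group acts transitively on the 8 vertices.

Yes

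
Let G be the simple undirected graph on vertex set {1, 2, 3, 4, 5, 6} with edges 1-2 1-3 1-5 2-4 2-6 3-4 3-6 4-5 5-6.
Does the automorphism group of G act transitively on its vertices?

G is 3-regular and bipartite with parts {2, 3, 5} and {1, 4, 6} (each part is independent and every cross-pair is an edge), so G = K_{3,3}. Each part can be permuted independently (S_3 × S_3) and the two equal-size parts can also be swapped, giving (S_3 × S_3) ⋊ Z_2 of order 2·(3!)² = 72. Under this action every vertex can be carried to every other, so G is vertex-transitive.

Yes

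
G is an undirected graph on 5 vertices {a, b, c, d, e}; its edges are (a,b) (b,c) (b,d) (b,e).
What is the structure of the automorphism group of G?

Vertex b has degree 4 and every other vertex has degree 1, so G is the star K_{1,4} with centre b. The 4 leaves are pairwise interchangeable while the centre is fixed, giving Aut(G) = S_4.

S_4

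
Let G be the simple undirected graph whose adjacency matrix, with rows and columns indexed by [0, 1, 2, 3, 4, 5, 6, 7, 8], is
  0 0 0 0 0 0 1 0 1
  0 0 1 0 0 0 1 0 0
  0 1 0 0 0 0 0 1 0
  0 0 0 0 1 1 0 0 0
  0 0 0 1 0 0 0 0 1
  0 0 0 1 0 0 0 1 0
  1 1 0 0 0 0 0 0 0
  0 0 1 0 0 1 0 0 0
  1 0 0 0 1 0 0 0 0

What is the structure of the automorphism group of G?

Every vertex has degree 2 and the graph is connected, so G is the 9-cycle C_9. The automorphisms of the 9-cycle are exactly the symmetries of a regular 9-gon: the dihedral group D_9, |D_9| = 18.

D_9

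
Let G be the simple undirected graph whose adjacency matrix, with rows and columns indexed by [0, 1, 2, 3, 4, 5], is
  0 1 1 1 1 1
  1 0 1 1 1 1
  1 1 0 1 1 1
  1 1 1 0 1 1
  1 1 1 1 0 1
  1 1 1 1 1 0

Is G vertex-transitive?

Every vertex has degree 5, so G is the complete graph K_6. Every bijection on the vertex set is an automorphism of K_6; hence Aut(K_6) ≅ S_6, order 720. Under this action every vertex can be carried to every other, so G is vertex-transitive.

Yes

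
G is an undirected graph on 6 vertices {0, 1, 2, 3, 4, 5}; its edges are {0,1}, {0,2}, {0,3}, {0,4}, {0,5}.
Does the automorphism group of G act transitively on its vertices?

Vertex 0 is the only vertex of degree 5, so every automorphism fixes it; G is not vertex-transitive.

No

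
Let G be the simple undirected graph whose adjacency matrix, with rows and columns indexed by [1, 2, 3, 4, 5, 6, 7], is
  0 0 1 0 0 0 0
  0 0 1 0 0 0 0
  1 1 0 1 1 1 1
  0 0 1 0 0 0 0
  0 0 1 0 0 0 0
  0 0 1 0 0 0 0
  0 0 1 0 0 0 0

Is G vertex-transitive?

Vertex 3 is the only vertex of degree 6, so every automorphism fixes it; G is not vertex-transitive.

No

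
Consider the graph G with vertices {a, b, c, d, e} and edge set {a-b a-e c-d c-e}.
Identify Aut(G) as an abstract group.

The degree sequence is [2, 1, 2, 1, 2]; the two degree-1 vertices b and d are the ends of a path, so G = P_5. The only nontrivial automorphism of a path is the end-to-end reflection, so Aut(G) ≅ Z_2.

Z_2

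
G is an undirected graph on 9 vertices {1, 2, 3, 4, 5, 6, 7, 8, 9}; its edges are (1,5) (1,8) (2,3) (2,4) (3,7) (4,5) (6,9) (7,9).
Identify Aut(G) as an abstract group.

The degree sequence is [2, 2, 2, 2, 2, 1, 2, 1, 2]; the two degree-1 vertices 6 and 8 are the ends of a path, so G = P_9. The only nontrivial automorphism of a path is the end-to-end reflection, so Aut(G) ≅ Z_2.

C_2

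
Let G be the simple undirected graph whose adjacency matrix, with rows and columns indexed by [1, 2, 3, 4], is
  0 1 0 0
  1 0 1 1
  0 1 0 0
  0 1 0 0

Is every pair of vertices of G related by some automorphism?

Vertex 2 is the only vertex of degree 3, so every automorphism fixes it; G is not vertex-transitive.

No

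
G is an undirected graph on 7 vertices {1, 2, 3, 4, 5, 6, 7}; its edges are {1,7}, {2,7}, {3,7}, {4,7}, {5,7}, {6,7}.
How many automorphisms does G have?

720

Vertex 7 has degree 6 and every other vertex has degree 1, so G is the star K_{1,6} with centre 7. The 6 leaves are pairwise interchangeable while the centre is fixed, giving Aut(G) = S_6.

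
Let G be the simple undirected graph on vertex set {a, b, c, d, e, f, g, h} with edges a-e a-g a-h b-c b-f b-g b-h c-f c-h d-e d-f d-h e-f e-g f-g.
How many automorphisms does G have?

1

The degree sequence is [3, 4, 3, 3, 4, 5, 4, 4]. Checking the degree-preserving permutations of the vertex set shows that none except the identity preserves every edge, so Aut(G) is trivial.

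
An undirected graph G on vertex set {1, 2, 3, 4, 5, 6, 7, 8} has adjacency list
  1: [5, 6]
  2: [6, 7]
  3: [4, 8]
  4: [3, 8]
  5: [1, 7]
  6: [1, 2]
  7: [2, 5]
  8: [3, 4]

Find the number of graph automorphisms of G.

G has two connected components, {1, 2, 5, 6, 7} and {3, 4, 8}; each is 2-regular, so G = C_5 ⊔ C_3. The components are non-isomorphic (different sizes), so Aut(G) = Aut(C_5) × Aut(C_3) = D_5 × D_3 of order 10·6 = 60.

60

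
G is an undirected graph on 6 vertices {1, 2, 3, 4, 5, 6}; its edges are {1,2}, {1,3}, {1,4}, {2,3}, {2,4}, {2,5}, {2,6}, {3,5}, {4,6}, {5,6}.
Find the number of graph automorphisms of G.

10

Vertex 2 is the unique vertex of degree 5; the remaining 5 vertices each have degree 3 and induce a cycle, so G is the wheel on 6 vertices with hub 2. Every automorphism fixes the hub and acts on the rim 5-cycle, so Aut(G) ≅ Aut(C_5) = D_5 of order 10.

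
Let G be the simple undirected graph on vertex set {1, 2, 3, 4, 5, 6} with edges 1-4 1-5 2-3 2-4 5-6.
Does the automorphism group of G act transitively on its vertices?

No

Automorphisms preserve degree, but G has vertices of degree 1 and vertices of degree 2; no automorphism maps one to the other, so G is not vertex-transitive.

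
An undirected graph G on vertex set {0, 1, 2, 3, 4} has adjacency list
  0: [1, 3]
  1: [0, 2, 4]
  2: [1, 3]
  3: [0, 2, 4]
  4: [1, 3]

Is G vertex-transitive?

Automorphisms preserve degree, but G has vertices of degree 2 and vertices of degree 3; no automorphism maps one to the other, so G is not vertex-transitive.

No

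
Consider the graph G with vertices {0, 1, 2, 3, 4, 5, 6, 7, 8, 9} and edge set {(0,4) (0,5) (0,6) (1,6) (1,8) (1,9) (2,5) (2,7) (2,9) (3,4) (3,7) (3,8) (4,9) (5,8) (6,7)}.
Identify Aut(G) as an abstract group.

the symmetric group S_5

G is 3-regular on 10 vertices with no triangles and no 4-cycles (girth 5): this is the Petersen graph. It is a classical fact that the Petersen graph has automorphism group S_5 (order 120), arising from its description as the Kneser graph K(5,2).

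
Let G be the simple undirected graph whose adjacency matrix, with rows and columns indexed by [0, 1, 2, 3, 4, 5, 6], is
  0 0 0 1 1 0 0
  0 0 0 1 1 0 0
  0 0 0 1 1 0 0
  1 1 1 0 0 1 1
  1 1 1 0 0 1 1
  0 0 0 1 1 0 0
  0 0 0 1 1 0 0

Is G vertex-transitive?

Automorphisms preserve degree, but G has vertices of degree 2 and vertices of degree 5; no automorphism maps one to the other, so G is not vertex-transitive.

No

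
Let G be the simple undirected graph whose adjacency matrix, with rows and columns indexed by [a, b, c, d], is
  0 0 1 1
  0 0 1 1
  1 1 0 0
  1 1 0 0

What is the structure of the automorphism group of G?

G is 2-regular and connected on 4 vertices, i.e. the cycle C_4. The automorphisms of the 4-cycle are exactly the symmetries of a regular 4-gon: the dihedral group D_4, |D_4| = 8.

D_4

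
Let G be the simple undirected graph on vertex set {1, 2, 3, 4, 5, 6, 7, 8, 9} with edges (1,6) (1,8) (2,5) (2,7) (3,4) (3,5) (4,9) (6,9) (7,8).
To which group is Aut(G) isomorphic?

Every vertex has degree 2 and the graph is connected, so G is the 9-cycle C_9. C_9 has 9 rotations and 9 reflections, so Aut(C_9) ≅ D_9 of order 18.

D_9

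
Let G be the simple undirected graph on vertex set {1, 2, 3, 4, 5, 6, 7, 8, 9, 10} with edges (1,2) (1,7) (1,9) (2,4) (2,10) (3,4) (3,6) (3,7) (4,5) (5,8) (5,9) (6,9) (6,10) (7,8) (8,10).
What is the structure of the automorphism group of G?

G is 3-regular on 10 vertices with no triangles and no 4-cycles (girth 5): this is the Petersen graph. It is a classical fact that the Petersen graph has automorphism group S_5 (order 120), arising from its description as the Kneser graph K(5,2).

the symmetric group S_5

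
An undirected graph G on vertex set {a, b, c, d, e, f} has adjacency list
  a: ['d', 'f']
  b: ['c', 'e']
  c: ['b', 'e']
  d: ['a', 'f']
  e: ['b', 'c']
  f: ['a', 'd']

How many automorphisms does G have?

72

G has two connected components, {a, d, f} and {b, c, e}; each is 2-regular, so G = C_3 ⊔ C_3. With two isomorphic components, Aut(G) = Aut(C_3) ≀ S_2 = (D_3 × D_3) ⋊ Z_2: permute each cycle by D_3, then optionally swap the two cycles. Order 2·(2·3)² = 72.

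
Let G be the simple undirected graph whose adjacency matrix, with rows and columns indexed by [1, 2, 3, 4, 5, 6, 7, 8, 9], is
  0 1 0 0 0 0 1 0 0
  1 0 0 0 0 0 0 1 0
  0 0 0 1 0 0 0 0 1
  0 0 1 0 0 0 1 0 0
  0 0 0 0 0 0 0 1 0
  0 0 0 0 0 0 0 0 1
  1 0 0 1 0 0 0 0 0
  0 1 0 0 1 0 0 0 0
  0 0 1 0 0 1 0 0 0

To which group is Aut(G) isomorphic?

The degree sequence is [2, 2, 2, 2, 1, 1, 2, 2, 2]; the two degree-1 vertices 5 and 6 are the ends of a path, so G = P_9. A path has exactly one nontrivial symmetry — reversal — giving Aut(G) of order 2.

Z_2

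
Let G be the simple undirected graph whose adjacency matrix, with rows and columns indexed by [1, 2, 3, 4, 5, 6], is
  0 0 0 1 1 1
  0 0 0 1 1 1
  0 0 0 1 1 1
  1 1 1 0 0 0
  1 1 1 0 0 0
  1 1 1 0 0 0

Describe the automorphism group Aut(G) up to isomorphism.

G is 3-regular and bipartite with parts {1, 2, 3} and {4, 5, 6} (each part is independent and every cross-pair is an edge), so G = K_{3,3}. Each part can be permuted independently (S_3 × S_3) and the two equal-size parts can also be swapped, giving (S_3 × S_3) ⋊ Z_2 of order 2·(3!)² = 72.

(S_3 × S_3) ⋊ Z_2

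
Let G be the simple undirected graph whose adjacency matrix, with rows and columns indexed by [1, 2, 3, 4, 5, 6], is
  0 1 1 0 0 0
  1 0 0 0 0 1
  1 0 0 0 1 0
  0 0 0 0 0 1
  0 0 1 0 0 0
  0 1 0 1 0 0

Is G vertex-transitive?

No

Automorphisms preserve degree, but G has vertices of degree 1 and vertices of degree 2; no automorphism maps one to the other, so G is not vertex-transitive.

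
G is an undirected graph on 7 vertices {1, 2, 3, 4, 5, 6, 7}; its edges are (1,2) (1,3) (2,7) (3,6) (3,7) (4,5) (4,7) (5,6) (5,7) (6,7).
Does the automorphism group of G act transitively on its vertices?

No

Vertex 7 is the only vertex of degree 5, so every automorphism fixes it; G is not vertex-transitive.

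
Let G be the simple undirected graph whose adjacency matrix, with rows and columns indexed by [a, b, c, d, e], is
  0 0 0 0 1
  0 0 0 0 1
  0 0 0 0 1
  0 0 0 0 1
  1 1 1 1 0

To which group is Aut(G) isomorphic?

the symmetric group on 4 letters

Vertex e has degree 4 and every other vertex has degree 1, so G is the star K_{1,4} with centre e. The 4 leaves are pairwise interchangeable while the centre is fixed, giving Aut(G) = S_4.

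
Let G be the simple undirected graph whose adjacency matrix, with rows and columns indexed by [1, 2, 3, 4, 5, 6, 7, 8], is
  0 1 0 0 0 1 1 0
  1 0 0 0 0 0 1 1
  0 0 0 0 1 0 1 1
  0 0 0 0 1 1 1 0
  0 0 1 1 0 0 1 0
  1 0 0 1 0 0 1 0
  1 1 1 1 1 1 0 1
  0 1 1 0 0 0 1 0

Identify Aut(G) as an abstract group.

D_7

Vertex 7 is the unique vertex of degree 7; the remaining 7 vertices each have degree 3 and induce a cycle, so G is the wheel on 8 vertices with hub 7. Every automorphism fixes the hub and acts on the rim 7-cycle, so Aut(G) ≅ Aut(C_7) = D_7 of order 14.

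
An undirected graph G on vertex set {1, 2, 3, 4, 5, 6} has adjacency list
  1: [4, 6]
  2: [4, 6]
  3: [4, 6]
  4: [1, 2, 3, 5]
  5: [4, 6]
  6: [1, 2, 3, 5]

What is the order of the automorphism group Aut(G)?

The vertices split by degree into {4, 6} (degree 4) and {1, 2, 3, 5} (degree 2); every edge runs between the two parts, so G is the complete bipartite graph K_{2,4}. The parts have unequal sizes, so no automorphism swaps them; each part is permuted independently, giving S_2 × S_4 of order 2!·4! = 48.

48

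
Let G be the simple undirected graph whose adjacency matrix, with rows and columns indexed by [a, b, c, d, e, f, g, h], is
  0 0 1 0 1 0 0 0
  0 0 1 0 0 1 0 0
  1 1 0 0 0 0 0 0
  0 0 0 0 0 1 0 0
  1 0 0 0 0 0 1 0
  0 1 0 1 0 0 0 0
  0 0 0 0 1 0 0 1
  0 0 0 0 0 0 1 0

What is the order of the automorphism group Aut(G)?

The degree sequence is [2, 2, 2, 1, 2, 2, 2, 1]; the two degree-1 vertices d and h are the ends of a path, so G = P_8. A path has exactly one nontrivial symmetry — reversal — giving Aut(G) of order 2.

2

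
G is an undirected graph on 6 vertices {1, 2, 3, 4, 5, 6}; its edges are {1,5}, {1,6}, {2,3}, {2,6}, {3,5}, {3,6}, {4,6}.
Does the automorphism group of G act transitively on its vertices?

Vertex 3 is the only vertex of degree 3, so every automorphism fixes it; G is not vertex-transitive.

No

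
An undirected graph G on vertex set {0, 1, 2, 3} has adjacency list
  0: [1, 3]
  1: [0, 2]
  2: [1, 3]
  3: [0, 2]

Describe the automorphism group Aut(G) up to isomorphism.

D_4

G is 2-regular and connected on 4 vertices, i.e. the cycle C_4. C_4 has 4 rotations and 4 reflections, so Aut(C_4) ≅ D_4 of order 8.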